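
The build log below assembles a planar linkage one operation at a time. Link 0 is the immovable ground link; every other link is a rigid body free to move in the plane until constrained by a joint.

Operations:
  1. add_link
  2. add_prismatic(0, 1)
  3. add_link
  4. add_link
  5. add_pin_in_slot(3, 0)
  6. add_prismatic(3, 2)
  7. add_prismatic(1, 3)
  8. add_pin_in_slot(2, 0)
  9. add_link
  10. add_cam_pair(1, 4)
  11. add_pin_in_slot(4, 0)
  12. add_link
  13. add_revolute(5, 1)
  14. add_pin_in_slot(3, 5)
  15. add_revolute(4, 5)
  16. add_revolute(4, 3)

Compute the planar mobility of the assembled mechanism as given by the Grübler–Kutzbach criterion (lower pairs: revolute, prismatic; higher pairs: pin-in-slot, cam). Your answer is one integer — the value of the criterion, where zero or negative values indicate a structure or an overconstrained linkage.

M = -2

ground; <1,0,0>
#1 <2,0,0>
P:0↔1 J1 <2,1,0>
#2 <3,1,0>
#3 <4,1,0>
PS:3↔0 J2 <4,1,1>
P:3↔2 J1 <4,2,1>
P:1↔3 J1 <4,3,1>
PS:2↔0 J2 <4,3,2>
#4 <5,3,2>
C:1↔4 J2 <5,3,3>
PS:4↔0 J2 <5,3,4>
#5 <6,3,4>
R:5↔1 J1 <6,4,4>
PS:3↔5 J2 <6,4,5>
R:4↔5 J1 <6,5,5>
R:4↔3 J1 <6,6,5>
3×5 − 2×6 − 1×5 = -2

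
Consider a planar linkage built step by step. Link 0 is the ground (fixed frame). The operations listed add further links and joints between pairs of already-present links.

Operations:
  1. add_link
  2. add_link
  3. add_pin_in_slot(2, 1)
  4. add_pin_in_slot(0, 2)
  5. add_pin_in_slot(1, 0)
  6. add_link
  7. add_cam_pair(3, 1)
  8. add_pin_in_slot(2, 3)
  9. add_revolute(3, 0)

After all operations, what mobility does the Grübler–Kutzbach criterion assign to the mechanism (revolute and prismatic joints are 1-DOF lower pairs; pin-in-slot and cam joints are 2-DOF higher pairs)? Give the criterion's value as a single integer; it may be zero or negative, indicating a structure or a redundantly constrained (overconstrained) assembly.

L=1 J1=0 J2=0
add link → L=2 J1=0 J2=0
add link → L=3 J1=0 J2=0
PS@2,1 dof=2 J2 → L=3 J1=0 J2=1
PS@0,2 dof=2 J2 → L=3 J1=0 J2=2
PS@1,0 dof=2 J2 → L=3 J1=0 J2=3
add link → L=4 J1=0 J2=3
C@3,1 dof=2 J2 → L=4 J1=0 J2=4
PS@2,3 dof=2 J2 → L=4 J1=0 J2=5
R@3,0 dof=1 J1 → L=4 J1=1 J2=5
M=3(L−1)−2J1−J2=3·3−2·1−5=2

M = 2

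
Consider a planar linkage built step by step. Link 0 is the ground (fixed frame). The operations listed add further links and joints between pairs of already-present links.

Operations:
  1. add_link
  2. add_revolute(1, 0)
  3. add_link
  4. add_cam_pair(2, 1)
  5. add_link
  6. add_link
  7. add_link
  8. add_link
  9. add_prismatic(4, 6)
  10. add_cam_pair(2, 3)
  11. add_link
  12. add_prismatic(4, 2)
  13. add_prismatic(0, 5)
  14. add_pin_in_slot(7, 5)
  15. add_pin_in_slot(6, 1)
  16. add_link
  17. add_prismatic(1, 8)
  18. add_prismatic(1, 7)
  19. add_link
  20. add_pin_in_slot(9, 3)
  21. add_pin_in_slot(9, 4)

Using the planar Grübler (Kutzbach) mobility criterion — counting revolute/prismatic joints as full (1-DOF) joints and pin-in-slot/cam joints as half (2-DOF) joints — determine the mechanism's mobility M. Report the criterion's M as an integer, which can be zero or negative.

M = 9

link 0 = ground. State L|J1|J2 = 1|0|0
+link1  2|0|0
R(1,0) f=1→J1  2|1|0
+link2  3|1|0
C(2,1) f=2→J2  3|1|1
+link3  4|1|1
+link4  5|1|1
+link5  6|1|1
+link6  7|1|1
P(4,6) f=1→J1  7|2|1
C(2,3) f=2→J2  7|2|2
+link7  8|2|2
P(4,2) f=1→J1  8|3|2
P(0,5) f=1→J1  8|4|2
PS(7,5) f=2→J2  8|4|3
PS(6,1) f=2→J2  8|4|4
+link8  9|4|4
P(1,8) f=1→J1  9|5|4
P(1,7) f=1→J1  9|6|4
+link9  10|6|4
PS(9,3) f=2→J2  10|6|5
PS(9,4) f=2→J2  10|6|6
M = 3(10−1)−2·6−6 = 27−12−6 = 9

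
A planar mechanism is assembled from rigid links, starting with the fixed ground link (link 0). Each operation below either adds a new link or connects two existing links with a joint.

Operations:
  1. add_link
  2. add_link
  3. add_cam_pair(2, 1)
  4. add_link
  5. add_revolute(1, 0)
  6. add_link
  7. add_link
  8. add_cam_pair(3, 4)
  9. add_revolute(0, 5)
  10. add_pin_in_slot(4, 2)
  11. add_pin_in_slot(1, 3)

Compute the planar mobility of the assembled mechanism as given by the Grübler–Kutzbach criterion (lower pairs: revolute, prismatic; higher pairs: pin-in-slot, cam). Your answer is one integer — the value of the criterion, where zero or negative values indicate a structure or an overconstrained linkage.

[1;0;0] (link 0 is ground)
L+ [2;0;0]
L+ [3;0;0]
C(2,1)∈J2 [3;0;1]
L+ [4;0;1]
R(1,0)∈J1 [4;1;1]
L+ [5;1;1]
L+ [6;1;1]
C(3,4)∈J2 [6;1;2]
R(0,5)∈J1 [6;2;2]
PS(4,2)∈J2 [6;2;3]
PS(1,3)∈J2 [6;2;4]
mobility = 15 − 4 − 4 = 7

M = 7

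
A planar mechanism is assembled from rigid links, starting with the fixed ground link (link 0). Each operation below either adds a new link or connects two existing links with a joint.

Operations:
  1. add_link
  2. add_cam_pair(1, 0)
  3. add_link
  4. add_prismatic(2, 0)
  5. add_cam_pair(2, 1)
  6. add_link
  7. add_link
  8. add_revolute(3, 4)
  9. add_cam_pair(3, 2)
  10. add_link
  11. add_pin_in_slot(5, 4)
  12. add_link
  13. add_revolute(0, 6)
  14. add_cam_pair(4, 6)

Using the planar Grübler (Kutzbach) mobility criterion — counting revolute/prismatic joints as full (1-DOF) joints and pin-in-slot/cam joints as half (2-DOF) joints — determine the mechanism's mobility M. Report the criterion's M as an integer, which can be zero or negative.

M = 7

ground; <1,0,0>
#1 <2,0,0>
C:1↔0 J2 <2,0,1>
#2 <3,0,1>
P:2↔0 J1 <3,1,1>
C:2↔1 J2 <3,1,2>
#3 <4,1,2>
#4 <5,1,2>
R:3↔4 J1 <5,2,2>
C:3↔2 J2 <5,2,3>
#5 <6,2,3>
PS:5↔4 J2 <6,2,4>
#6 <7,2,4>
R:0↔6 J1 <7,3,4>
C:4↔6 J2 <7,3,5>
3×6 − 2×3 − 1×5 = 7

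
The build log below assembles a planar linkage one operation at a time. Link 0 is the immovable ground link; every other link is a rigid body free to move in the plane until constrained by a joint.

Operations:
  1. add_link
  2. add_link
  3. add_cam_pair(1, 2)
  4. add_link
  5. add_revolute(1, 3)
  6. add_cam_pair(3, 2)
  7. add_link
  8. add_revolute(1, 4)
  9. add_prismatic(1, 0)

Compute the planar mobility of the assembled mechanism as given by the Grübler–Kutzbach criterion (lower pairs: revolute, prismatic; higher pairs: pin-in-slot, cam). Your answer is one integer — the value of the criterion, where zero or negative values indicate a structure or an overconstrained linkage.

M = 4

L=1 J1=0 J2=0
add link → L=2 J1=0 J2=0
add link → L=3 J1=0 J2=0
C@1,2 dof=2 J2 → L=3 J1=0 J2=1
add link → L=4 J1=0 J2=1
R@1,3 dof=1 J1 → L=4 J1=1 J2=1
C@3,2 dof=2 J2 → L=4 J1=1 J2=2
add link → L=5 J1=1 J2=2
R@1,4 dof=1 J1 → L=5 J1=2 J2=2
P@1,0 dof=1 J1 → L=5 J1=3 J2=2
M=3(L−1)−2J1−J2=3·4−2·3−2=4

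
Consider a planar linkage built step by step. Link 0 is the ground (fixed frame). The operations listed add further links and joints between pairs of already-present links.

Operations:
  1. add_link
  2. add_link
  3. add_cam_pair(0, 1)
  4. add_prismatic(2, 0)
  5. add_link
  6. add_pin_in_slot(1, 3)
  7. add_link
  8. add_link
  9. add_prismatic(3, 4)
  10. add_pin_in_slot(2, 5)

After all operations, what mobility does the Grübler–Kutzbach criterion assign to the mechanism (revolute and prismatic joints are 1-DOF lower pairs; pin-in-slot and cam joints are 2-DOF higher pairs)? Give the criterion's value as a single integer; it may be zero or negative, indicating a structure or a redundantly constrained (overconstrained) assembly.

ground; <1,0,0>
#1 <2,0,0>
#2 <3,0,0>
C:0↔1 J2 <3,0,1>
P:2↔0 J1 <3,1,1>
#3 <4,1,1>
PS:1↔3 J2 <4,1,2>
#4 <5,1,2>
#5 <6,1,2>
P:3↔4 J1 <6,2,2>
PS:2↔5 J2 <6,2,3>
3×5 − 2×2 − 1×3 = 8

M = 8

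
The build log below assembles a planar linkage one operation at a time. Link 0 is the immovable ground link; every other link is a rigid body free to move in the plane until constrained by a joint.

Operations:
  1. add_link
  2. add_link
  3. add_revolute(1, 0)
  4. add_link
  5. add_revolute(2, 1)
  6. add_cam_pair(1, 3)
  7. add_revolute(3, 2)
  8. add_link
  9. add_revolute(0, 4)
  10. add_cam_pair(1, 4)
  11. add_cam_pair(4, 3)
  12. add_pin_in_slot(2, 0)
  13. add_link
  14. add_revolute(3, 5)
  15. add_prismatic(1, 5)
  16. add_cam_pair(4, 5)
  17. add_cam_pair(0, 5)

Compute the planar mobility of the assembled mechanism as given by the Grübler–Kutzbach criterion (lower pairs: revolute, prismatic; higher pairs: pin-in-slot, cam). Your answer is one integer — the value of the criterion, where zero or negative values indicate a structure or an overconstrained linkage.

L=1 J1=0 J2=0
add link → L=2 J1=0 J2=0
add link → L=3 J1=0 J2=0
R@1,0 dof=1 J1 → L=3 J1=1 J2=0
add link → L=4 J1=1 J2=0
R@2,1 dof=1 J1 → L=4 J1=2 J2=0
C@1,3 dof=2 J2 → L=4 J1=2 J2=1
R@3,2 dof=1 J1 → L=4 J1=3 J2=1
add link → L=5 J1=3 J2=1
R@0,4 dof=1 J1 → L=5 J1=4 J2=1
C@1,4 dof=2 J2 → L=5 J1=4 J2=2
C@4,3 dof=2 J2 → L=5 J1=4 J2=3
PS@2,0 dof=2 J2 → L=5 J1=4 J2=4
add link → L=6 J1=4 J2=4
R@3,5 dof=1 J1 → L=6 J1=5 J2=4
P@1,5 dof=1 J1 → L=6 J1=6 J2=4
C@4,5 dof=2 J2 → L=6 J1=6 J2=5
C@0,5 dof=2 J2 → L=6 J1=6 J2=6
M=3(L−1)−2J1−J2=3·5−2·6−6=-3

M = -3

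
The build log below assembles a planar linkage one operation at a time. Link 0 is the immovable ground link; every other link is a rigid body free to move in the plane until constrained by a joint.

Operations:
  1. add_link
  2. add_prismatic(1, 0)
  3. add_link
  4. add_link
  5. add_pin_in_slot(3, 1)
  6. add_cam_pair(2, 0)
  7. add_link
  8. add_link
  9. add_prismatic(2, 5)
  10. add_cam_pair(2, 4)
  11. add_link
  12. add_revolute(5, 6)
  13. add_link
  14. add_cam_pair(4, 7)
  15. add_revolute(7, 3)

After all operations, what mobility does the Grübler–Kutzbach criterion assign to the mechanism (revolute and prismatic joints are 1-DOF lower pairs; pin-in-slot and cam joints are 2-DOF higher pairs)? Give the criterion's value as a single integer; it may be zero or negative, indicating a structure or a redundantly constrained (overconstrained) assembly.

[1;0;0] (link 0 is ground)
L+ [2;0;0]
P(1,0)∈J1 [2;1;0]
L+ [3;1;0]
L+ [4;1;0]
PS(3,1)∈J2 [4;1;1]
C(2,0)∈J2 [4;1;2]
L+ [5;1;2]
L+ [6;1;2]
P(2,5)∈J1 [6;2;2]
C(2,4)∈J2 [6;2;3]
L+ [7;2;3]
R(5,6)∈J1 [7;3;3]
L+ [8;3;3]
C(4,7)∈J2 [8;3;4]
R(7,3)∈J1 [8;4;4]
mobility = 21 − 8 − 4 = 9

M = 9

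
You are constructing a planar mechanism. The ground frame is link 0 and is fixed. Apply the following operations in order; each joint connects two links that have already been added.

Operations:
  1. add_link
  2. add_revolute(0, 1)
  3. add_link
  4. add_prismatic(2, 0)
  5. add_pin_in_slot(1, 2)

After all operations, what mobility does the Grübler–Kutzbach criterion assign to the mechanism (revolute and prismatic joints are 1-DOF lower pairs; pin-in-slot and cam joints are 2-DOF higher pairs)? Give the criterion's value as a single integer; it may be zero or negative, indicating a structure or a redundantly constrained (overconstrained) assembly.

M = 1

[1;0;0] (link 0 is ground)
L+ [2;0;0]
R(0,1)∈J1 [2;1;0]
L+ [3;1;0]
P(2,0)∈J1 [3;2;0]
PS(1,2)∈J2 [3;2;1]
mobility = 6 − 4 − 1 = 1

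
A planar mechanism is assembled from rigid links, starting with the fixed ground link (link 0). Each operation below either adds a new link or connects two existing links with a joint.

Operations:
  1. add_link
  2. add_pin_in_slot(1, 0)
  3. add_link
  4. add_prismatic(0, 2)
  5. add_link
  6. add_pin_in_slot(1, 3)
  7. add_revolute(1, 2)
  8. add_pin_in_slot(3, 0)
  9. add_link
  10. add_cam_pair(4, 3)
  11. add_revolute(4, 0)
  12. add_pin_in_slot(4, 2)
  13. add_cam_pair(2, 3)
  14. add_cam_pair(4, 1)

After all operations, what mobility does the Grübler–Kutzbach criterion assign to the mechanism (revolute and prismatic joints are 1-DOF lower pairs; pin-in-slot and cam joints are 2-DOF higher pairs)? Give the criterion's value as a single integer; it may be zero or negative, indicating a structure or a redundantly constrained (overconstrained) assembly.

(L,J1,J2)=(1,0,0); link0 fixed
link1: (2,0,0)
PS 1-0 [J2]: (2,0,1)
link2: (3,0,1)
P 0-2 [J1]: (3,1,1)
link3: (4,1,1)
PS 1-3 [J2]: (4,1,2)
R 1-2 [J1]: (4,2,2)
PS 3-0 [J2]: (4,2,3)
link4: (5,2,3)
C 4-3 [J2]: (5,2,4)
R 4-0 [J1]: (5,3,4)
PS 4-2 [J2]: (5,3,5)
C 2-3 [J2]: (5,3,6)
C 4-1 [J2]: (5,3,7)
Grübler: 3·4 − 2·3 − 7 = -1

M = -1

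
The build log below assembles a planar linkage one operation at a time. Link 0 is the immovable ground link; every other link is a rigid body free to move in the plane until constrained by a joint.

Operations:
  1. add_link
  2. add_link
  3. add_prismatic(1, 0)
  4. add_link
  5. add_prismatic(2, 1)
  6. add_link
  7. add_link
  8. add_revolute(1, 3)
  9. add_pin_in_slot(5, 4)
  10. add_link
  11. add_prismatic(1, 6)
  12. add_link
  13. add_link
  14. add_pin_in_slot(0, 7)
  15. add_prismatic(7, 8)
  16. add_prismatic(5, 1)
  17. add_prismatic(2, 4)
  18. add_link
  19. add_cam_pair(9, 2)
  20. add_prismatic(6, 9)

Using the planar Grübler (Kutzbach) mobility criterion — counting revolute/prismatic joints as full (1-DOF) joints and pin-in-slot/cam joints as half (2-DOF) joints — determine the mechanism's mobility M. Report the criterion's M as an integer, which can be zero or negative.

M = 8

L=1 J1=0 J2=0
add link → L=2 J1=0 J2=0
add link → L=3 J1=0 J2=0
P@1,0 dof=1 J1 → L=3 J1=1 J2=0
add link → L=4 J1=1 J2=0
P@2,1 dof=1 J1 → L=4 J1=2 J2=0
add link → L=5 J1=2 J2=0
add link → L=6 J1=2 J2=0
R@1,3 dof=1 J1 → L=6 J1=3 J2=0
PS@5,4 dof=2 J2 → L=6 J1=3 J2=1
add link → L=7 J1=3 J2=1
P@1,6 dof=1 J1 → L=7 J1=4 J2=1
add link → L=8 J1=4 J2=1
add link → L=9 J1=4 J2=1
PS@0,7 dof=2 J2 → L=9 J1=4 J2=2
P@7,8 dof=1 J1 → L=9 J1=5 J2=2
P@5,1 dof=1 J1 → L=9 J1=6 J2=2
P@2,4 dof=1 J1 → L=9 J1=7 J2=2
add link → L=10 J1=7 J2=2
C@9,2 dof=2 J2 → L=10 J1=7 J2=3
P@6,9 dof=1 J1 → L=10 J1=8 J2=3
M=3(L−1)−2J1−J2=3·9−2·8−3=8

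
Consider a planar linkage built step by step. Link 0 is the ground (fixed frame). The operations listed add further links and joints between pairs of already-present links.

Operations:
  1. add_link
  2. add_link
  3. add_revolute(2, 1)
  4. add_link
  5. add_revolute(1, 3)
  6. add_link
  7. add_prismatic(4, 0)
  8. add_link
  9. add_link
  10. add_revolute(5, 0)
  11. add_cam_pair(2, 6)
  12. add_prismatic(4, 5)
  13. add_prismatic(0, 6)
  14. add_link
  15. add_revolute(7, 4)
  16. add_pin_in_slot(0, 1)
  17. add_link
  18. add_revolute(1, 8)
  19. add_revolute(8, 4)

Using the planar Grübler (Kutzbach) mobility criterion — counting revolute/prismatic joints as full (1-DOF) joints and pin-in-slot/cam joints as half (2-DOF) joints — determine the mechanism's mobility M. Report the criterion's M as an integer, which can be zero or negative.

M = 4

L=1 J1=0 J2=0
add link → L=2 J1=0 J2=0
add link → L=3 J1=0 J2=0
R@2,1 dof=1 J1 → L=3 J1=1 J2=0
add link → L=4 J1=1 J2=0
R@1,3 dof=1 J1 → L=4 J1=2 J2=0
add link → L=5 J1=2 J2=0
P@4,0 dof=1 J1 → L=5 J1=3 J2=0
add link → L=6 J1=3 J2=0
add link → L=7 J1=3 J2=0
R@5,0 dof=1 J1 → L=7 J1=4 J2=0
C@2,6 dof=2 J2 → L=7 J1=4 J2=1
P@4,5 dof=1 J1 → L=7 J1=5 J2=1
P@0,6 dof=1 J1 → L=7 J1=6 J2=1
add link → L=8 J1=6 J2=1
R@7,4 dof=1 J1 → L=8 J1=7 J2=1
PS@0,1 dof=2 J2 → L=8 J1=7 J2=2
add link → L=9 J1=7 J2=2
R@1,8 dof=1 J1 → L=9 J1=8 J2=2
R@8,4 dof=1 J1 → L=9 J1=9 J2=2
M=3(L−1)−2J1−J2=3·8−2·9−2=4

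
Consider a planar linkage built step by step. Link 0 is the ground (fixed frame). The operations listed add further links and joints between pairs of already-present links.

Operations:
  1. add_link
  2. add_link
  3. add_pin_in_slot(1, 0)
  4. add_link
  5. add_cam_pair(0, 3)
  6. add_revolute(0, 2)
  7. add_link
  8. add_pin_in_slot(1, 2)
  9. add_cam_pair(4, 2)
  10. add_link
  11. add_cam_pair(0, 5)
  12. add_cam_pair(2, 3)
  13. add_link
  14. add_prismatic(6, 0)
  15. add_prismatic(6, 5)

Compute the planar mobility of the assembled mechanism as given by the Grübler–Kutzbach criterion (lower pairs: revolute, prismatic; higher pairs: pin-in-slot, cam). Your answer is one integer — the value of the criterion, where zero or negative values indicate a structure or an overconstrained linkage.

[1;0;0] (link 0 is ground)
L+ [2;0;0]
L+ [3;0;0]
PS(1,0)∈J2 [3;0;1]
L+ [4;0;1]
C(0,3)∈J2 [4;0;2]
R(0,2)∈J1 [4;1;2]
L+ [5;1;2]
PS(1,2)∈J2 [5;1;3]
C(4,2)∈J2 [5;1;4]
L+ [6;1;4]
C(0,5)∈J2 [6;1;5]
C(2,3)∈J2 [6;1;6]
L+ [7;1;6]
P(6,0)∈J1 [7;2;6]
P(6,5)∈J1 [7;3;6]
mobility = 18 − 6 − 6 = 6

M = 6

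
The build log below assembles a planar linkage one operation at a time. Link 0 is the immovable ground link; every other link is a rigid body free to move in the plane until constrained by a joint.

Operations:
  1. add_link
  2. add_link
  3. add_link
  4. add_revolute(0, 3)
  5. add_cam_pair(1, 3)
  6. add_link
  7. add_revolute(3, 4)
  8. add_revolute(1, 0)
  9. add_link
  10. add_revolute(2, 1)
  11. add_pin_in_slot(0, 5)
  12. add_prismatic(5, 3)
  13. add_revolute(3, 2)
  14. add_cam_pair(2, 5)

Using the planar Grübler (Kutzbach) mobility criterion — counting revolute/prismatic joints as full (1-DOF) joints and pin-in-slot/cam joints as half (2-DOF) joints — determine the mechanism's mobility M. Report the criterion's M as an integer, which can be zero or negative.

M = 0

ground; <1,0,0>
#1 <2,0,0>
#2 <3,0,0>
#3 <4,0,0>
R:0↔3 J1 <4,1,0>
C:1↔3 J2 <4,1,1>
#4 <5,1,1>
R:3↔4 J1 <5,2,1>
R:1↔0 J1 <5,3,1>
#5 <6,3,1>
R:2↔1 J1 <6,4,1>
PS:0↔5 J2 <6,4,2>
P:5↔3 J1 <6,5,2>
R:3↔2 J1 <6,6,2>
C:2↔5 J2 <6,6,3>
3×5 − 2×6 − 1×3 = 0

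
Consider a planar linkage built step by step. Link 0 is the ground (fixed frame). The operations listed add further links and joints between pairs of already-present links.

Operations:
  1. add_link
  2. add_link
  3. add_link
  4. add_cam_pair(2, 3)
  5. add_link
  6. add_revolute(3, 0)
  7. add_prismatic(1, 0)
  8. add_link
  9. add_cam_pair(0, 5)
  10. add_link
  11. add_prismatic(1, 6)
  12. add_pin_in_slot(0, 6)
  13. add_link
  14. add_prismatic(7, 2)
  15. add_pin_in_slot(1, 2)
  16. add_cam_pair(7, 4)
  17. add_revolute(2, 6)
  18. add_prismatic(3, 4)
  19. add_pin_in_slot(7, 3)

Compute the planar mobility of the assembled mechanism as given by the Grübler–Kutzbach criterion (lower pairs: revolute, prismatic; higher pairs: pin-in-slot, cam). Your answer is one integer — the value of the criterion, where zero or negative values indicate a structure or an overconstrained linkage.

ground; <1,0,0>
#1 <2,0,0>
#2 <3,0,0>
#3 <4,0,0>
C:2↔3 J2 <4,0,1>
#4 <5,0,1>
R:3↔0 J1 <5,1,1>
P:1↔0 J1 <5,2,1>
#5 <6,2,1>
C:0↔5 J2 <6,2,2>
#6 <7,2,2>
P:1↔6 J1 <7,3,2>
PS:0↔6 J2 <7,3,3>
#7 <8,3,3>
P:7↔2 J1 <8,4,3>
PS:1↔2 J2 <8,4,4>
C:7↔4 J2 <8,4,5>
R:2↔6 J1 <8,5,5>
P:3↔4 J1 <8,6,5>
PS:7↔3 J2 <8,6,6>
3×7 − 2×6 − 1×6 = 3

M = 3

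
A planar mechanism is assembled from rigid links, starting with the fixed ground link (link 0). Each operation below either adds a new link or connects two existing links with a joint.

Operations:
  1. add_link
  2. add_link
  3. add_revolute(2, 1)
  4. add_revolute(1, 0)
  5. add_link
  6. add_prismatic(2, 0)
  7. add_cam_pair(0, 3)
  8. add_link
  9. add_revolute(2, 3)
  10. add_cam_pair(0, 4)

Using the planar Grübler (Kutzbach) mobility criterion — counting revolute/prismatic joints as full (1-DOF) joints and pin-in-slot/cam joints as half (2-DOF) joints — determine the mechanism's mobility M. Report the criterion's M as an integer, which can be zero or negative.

M = 2

(L,J1,J2)=(1,0,0); link0 fixed
link1: (2,0,0)
link2: (3,0,0)
R 2-1 [J1]: (3,1,0)
R 1-0 [J1]: (3,2,0)
link3: (4,2,0)
P 2-0 [J1]: (4,3,0)
C 0-3 [J2]: (4,3,1)
link4: (5,3,1)
R 2-3 [J1]: (5,4,1)
C 0-4 [J2]: (5,4,2)
Grübler: 3·4 − 2·4 − 2 = 2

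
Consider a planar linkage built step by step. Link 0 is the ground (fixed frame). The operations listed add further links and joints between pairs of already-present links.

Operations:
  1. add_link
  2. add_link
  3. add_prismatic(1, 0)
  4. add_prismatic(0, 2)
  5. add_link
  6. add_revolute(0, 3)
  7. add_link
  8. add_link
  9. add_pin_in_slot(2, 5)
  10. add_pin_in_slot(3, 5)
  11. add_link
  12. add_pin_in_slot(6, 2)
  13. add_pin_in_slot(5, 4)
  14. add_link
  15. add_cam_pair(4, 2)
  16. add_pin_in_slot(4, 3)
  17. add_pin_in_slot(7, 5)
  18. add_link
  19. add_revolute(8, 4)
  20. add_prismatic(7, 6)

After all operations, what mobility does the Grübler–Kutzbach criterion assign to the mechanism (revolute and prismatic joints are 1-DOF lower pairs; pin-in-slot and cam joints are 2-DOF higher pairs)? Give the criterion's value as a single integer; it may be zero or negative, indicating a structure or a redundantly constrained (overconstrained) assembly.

M = 7

(L,J1,J2)=(1,0,0); link0 fixed
link1: (2,0,0)
link2: (3,0,0)
P 1-0 [J1]: (3,1,0)
P 0-2 [J1]: (3,2,0)
link3: (4,2,0)
R 0-3 [J1]: (4,3,0)
link4: (5,3,0)
link5: (6,3,0)
PS 2-5 [J2]: (6,3,1)
PS 3-5 [J2]: (6,3,2)
link6: (7,3,2)
PS 6-2 [J2]: (7,3,3)
PS 5-4 [J2]: (7,3,4)
link7: (8,3,4)
C 4-2 [J2]: (8,3,5)
PS 4-3 [J2]: (8,3,6)
PS 7-5 [J2]: (8,3,7)
link8: (9,3,7)
R 8-4 [J1]: (9,4,7)
P 7-6 [J1]: (9,5,7)
Grübler: 3·8 − 2·5 − 7 = 7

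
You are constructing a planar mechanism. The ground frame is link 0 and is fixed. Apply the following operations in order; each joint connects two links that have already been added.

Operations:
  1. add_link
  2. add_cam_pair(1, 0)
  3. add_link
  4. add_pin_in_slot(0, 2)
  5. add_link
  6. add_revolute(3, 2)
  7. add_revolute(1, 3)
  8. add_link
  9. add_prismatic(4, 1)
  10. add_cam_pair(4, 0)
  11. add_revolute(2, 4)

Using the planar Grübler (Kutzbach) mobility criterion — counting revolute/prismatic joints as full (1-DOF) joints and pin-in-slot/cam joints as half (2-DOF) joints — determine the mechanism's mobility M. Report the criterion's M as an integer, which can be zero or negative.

ground; <1,0,0>
#1 <2,0,0>
C:1↔0 J2 <2,0,1>
#2 <3,0,1>
PS:0↔2 J2 <3,0,2>
#3 <4,0,2>
R:3↔2 J1 <4,1,2>
R:1↔3 J1 <4,2,2>
#4 <5,2,2>
P:4↔1 J1 <5,3,2>
C:4↔0 J2 <5,3,3>
R:2↔4 J1 <5,4,3>
3×4 − 2×4 − 1×3 = 1

M = 1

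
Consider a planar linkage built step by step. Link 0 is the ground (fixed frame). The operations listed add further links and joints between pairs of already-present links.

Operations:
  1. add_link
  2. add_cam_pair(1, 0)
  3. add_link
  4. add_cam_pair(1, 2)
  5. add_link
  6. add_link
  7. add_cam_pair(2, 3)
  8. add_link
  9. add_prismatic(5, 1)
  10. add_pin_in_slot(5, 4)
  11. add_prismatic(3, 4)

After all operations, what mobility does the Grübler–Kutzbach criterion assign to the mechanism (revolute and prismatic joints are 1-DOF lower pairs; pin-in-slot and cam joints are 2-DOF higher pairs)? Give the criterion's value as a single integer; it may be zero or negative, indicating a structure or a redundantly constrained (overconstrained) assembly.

M = 7

[1;0;0] (link 0 is ground)
L+ [2;0;0]
C(1,0)∈J2 [2;0;1]
L+ [3;0;1]
C(1,2)∈J2 [3;0;2]
L+ [4;0;2]
L+ [5;0;2]
C(2,3)∈J2 [5;0;3]
L+ [6;0;3]
P(5,1)∈J1 [6;1;3]
PS(5,4)∈J2 [6;1;4]
P(3,4)∈J1 [6;2;4]
mobility = 15 − 4 − 4 = 7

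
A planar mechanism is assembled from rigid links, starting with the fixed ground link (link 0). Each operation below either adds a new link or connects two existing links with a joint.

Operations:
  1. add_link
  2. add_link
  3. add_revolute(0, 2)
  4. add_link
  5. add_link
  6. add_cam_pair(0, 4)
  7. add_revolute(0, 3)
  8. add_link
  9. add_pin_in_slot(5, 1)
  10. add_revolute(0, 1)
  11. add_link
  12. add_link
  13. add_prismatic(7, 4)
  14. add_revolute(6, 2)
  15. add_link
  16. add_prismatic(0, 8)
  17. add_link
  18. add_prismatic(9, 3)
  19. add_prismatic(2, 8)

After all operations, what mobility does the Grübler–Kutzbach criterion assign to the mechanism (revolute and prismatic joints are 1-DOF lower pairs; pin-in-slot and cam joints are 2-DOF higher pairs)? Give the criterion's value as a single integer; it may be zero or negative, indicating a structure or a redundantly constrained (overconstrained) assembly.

L=1 J1=0 J2=0
add link → L=2 J1=0 J2=0
add link → L=3 J1=0 J2=0
R@0,2 dof=1 J1 → L=3 J1=1 J2=0
add link → L=4 J1=1 J2=0
add link → L=5 J1=1 J2=0
C@0,4 dof=2 J2 → L=5 J1=1 J2=1
R@0,3 dof=1 J1 → L=5 J1=2 J2=1
add link → L=6 J1=2 J2=1
PS@5,1 dof=2 J2 → L=6 J1=2 J2=2
R@0,1 dof=1 J1 → L=6 J1=3 J2=2
add link → L=7 J1=3 J2=2
add link → L=8 J1=3 J2=2
P@7,4 dof=1 J1 → L=8 J1=4 J2=2
R@6,2 dof=1 J1 → L=8 J1=5 J2=2
add link → L=9 J1=5 J2=2
P@0,8 dof=1 J1 → L=9 J1=6 J2=2
add link → L=10 J1=6 J2=2
P@9,3 dof=1 J1 → L=10 J1=7 J2=2
P@2,8 dof=1 J1 → L=10 J1=8 J2=2
M=3(L−1)−2J1−J2=3·9−2·8−2=9

M = 9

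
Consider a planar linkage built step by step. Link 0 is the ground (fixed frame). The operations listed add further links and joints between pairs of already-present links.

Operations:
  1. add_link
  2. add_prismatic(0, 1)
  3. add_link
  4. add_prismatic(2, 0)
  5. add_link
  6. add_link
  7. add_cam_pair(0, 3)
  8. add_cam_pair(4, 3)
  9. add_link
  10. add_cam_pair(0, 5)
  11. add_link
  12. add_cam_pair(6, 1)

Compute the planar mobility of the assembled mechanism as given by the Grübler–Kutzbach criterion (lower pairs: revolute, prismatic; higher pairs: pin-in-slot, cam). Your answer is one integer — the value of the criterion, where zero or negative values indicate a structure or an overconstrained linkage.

M = 10

link 0 = ground. State L|J1|J2 = 1|0|0
+link1  2|0|0
P(0,1) f=1→J1  2|1|0
+link2  3|1|0
P(2,0) f=1→J1  3|2|0
+link3  4|2|0
+link4  5|2|0
C(0,3) f=2→J2  5|2|1
C(4,3) f=2→J2  5|2|2
+link5  6|2|2
C(0,5) f=2→J2  6|2|3
+link6  7|2|3
C(6,1) f=2→J2  7|2|4
M = 3(7−1)−2·2−4 = 18−4−4 = 10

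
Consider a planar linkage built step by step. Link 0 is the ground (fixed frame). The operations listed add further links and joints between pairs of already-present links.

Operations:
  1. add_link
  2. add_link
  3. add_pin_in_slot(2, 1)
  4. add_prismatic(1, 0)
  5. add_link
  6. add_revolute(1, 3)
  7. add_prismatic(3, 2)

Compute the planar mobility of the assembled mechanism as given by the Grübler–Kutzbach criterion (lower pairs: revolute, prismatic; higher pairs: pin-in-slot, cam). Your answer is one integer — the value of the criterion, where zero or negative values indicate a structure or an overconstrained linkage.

L=1 J1=0 J2=0
add link → L=2 J1=0 J2=0
add link → L=3 J1=0 J2=0
PS@2,1 dof=2 J2 → L=3 J1=0 J2=1
P@1,0 dof=1 J1 → L=3 J1=1 J2=1
add link → L=4 J1=1 J2=1
R@1,3 dof=1 J1 → L=4 J1=2 J2=1
P@3,2 dof=1 J1 → L=4 J1=3 J2=1
M=3(L−1)−2J1−J2=3·3−2·3−1=2

M = 2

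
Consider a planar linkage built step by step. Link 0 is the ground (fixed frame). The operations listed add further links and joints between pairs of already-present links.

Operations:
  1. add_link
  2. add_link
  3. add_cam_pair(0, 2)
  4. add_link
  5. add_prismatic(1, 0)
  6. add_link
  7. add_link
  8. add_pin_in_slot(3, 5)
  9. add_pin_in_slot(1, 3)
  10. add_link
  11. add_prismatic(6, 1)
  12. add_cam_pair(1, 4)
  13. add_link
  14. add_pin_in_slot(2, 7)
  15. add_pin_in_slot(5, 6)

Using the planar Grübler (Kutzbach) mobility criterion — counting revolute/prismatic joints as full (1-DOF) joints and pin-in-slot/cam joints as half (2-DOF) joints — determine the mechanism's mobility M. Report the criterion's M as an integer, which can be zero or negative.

L=1 J1=0 J2=0
add link → L=2 J1=0 J2=0
add link → L=3 J1=0 J2=0
C@0,2 dof=2 J2 → L=3 J1=0 J2=1
add link → L=4 J1=0 J2=1
P@1,0 dof=1 J1 → L=4 J1=1 J2=1
add link → L=5 J1=1 J2=1
add link → L=6 J1=1 J2=1
PS@3,5 dof=2 J2 → L=6 J1=1 J2=2
PS@1,3 dof=2 J2 → L=6 J1=1 J2=3
add link → L=7 J1=1 J2=3
P@6,1 dof=1 J1 → L=7 J1=2 J2=3
C@1,4 dof=2 J2 → L=7 J1=2 J2=4
add link → L=8 J1=2 J2=4
PS@2,7 dof=2 J2 → L=8 J1=2 J2=5
PS@5,6 dof=2 J2 → L=8 J1=2 J2=6
M=3(L−1)−2J1−J2=3·7−2·2−6=11

M = 11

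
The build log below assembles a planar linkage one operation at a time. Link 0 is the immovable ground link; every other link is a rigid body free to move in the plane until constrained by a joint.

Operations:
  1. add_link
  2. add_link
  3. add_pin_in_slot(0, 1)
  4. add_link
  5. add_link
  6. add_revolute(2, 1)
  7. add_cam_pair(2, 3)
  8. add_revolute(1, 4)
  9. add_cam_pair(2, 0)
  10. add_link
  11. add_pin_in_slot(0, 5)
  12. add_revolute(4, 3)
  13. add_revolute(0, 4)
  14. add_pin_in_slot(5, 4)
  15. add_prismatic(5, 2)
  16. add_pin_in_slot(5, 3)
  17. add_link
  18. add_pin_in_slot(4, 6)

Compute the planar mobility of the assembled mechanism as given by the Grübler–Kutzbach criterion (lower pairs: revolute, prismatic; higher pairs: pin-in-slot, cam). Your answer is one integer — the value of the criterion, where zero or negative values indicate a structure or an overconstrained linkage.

M = 1

link 0 = ground. State L|J1|J2 = 1|0|0
+link1  2|0|0
+link2  3|0|0
PS(0,1) f=2→J2  3|0|1
+link3  4|0|1
+link4  5|0|1
R(2,1) f=1→J1  5|1|1
C(2,3) f=2→J2  5|1|2
R(1,4) f=1→J1  5|2|2
C(2,0) f=2→J2  5|2|3
+link5  6|2|3
PS(0,5) f=2→J2  6|2|4
R(4,3) f=1→J1  6|3|4
R(0,4) f=1→J1  6|4|4
PS(5,4) f=2→J2  6|4|5
P(5,2) f=1→J1  6|5|5
PS(5,3) f=2→J2  6|5|6
+link6  7|5|6
PS(4,6) f=2→J2  7|5|7
M = 3(7−1)−2·5−7 = 18−10−7 = 1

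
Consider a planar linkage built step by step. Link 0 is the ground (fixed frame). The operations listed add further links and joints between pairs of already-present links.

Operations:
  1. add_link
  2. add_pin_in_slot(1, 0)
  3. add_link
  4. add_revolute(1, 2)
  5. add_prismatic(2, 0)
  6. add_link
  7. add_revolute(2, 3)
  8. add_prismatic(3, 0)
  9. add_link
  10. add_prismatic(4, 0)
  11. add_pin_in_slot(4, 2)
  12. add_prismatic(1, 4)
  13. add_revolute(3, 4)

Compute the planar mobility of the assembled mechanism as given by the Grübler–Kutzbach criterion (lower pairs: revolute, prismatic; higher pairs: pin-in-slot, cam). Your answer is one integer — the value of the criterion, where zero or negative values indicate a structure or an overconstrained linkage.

M = -4

L=1 J1=0 J2=0
add link → L=2 J1=0 J2=0
PS@1,0 dof=2 J2 → L=2 J1=0 J2=1
add link → L=3 J1=0 J2=1
R@1,2 dof=1 J1 → L=3 J1=1 J2=1
P@2,0 dof=1 J1 → L=3 J1=2 J2=1
add link → L=4 J1=2 J2=1
R@2,3 dof=1 J1 → L=4 J1=3 J2=1
P@3,0 dof=1 J1 → L=4 J1=4 J2=1
add link → L=5 J1=4 J2=1
P@4,0 dof=1 J1 → L=5 J1=5 J2=1
PS@4,2 dof=2 J2 → L=5 J1=5 J2=2
P@1,4 dof=1 J1 → L=5 J1=6 J2=2
R@3,4 dof=1 J1 → L=5 J1=7 J2=2
M=3(L−1)−2J1−J2=3·4−2·7−2=-4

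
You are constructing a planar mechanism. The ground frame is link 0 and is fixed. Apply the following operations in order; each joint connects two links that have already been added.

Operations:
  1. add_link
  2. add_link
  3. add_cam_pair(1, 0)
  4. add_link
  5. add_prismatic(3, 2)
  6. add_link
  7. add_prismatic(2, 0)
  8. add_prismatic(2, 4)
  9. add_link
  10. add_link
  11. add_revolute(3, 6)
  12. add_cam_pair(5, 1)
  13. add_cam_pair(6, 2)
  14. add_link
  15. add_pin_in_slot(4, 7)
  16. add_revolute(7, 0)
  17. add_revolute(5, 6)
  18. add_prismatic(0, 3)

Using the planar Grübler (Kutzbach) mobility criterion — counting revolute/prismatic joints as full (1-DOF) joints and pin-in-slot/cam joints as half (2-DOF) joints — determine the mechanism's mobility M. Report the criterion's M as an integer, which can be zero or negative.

M = 3

(L,J1,J2)=(1,0,0); link0 fixed
link1: (2,0,0)
link2: (3,0,0)
C 1-0 [J2]: (3,0,1)
link3: (4,0,1)
P 3-2 [J1]: (4,1,1)
link4: (5,1,1)
P 2-0 [J1]: (5,2,1)
P 2-4 [J1]: (5,3,1)
link5: (6,3,1)
link6: (7,3,1)
R 3-6 [J1]: (7,4,1)
C 5-1 [J2]: (7,4,2)
C 6-2 [J2]: (7,4,3)
link7: (8,4,3)
PS 4-7 [J2]: (8,4,4)
R 7-0 [J1]: (8,5,4)
R 5-6 [J1]: (8,6,4)
P 0-3 [J1]: (8,7,4)
Grübler: 3·7 − 2·7 − 4 = 3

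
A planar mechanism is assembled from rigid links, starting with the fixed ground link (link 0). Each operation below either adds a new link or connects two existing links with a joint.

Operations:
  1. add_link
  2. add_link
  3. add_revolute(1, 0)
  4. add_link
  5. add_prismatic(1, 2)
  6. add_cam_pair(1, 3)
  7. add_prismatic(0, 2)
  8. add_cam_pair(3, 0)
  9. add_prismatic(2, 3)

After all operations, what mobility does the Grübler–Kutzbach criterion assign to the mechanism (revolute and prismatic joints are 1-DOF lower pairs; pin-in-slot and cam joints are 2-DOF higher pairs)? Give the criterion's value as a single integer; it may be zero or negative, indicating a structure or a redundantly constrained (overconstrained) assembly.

L=1 J1=0 J2=0
add link → L=2 J1=0 J2=0
add link → L=3 J1=0 J2=0
R@1,0 dof=1 J1 → L=3 J1=1 J2=0
add link → L=4 J1=1 J2=0
P@1,2 dof=1 J1 → L=4 J1=2 J2=0
C@1,3 dof=2 J2 → L=4 J1=2 J2=1
P@0,2 dof=1 J1 → L=4 J1=3 J2=1
C@3,0 dof=2 J2 → L=4 J1=3 J2=2
P@2,3 dof=1 J1 → L=4 J1=4 J2=2
M=3(L−1)−2J1−J2=3·3−2·4−2=-1

M = -1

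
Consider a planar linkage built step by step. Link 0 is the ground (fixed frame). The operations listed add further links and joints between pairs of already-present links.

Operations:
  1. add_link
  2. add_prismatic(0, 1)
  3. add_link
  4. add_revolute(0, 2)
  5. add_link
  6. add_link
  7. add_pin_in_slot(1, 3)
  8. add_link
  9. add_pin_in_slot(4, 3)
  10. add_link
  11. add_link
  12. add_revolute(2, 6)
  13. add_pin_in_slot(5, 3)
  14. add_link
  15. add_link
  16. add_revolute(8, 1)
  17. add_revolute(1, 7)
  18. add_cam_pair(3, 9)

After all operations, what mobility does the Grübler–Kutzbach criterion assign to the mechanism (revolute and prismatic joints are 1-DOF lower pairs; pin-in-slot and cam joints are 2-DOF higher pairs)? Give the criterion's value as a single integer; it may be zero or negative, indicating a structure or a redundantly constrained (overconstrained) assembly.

[1;0;0] (link 0 is ground)
L+ [2;0;0]
P(0,1)∈J1 [2;1;0]
L+ [3;1;0]
R(0,2)∈J1 [3;2;0]
L+ [4;2;0]
L+ [5;2;0]
PS(1,3)∈J2 [5;2;1]
L+ [6;2;1]
PS(4,3)∈J2 [6;2;2]
L+ [7;2;2]
L+ [8;2;2]
R(2,6)∈J1 [8;3;2]
PS(5,3)∈J2 [8;3;3]
L+ [9;3;3]
L+ [10;3;3]
R(8,1)∈J1 [10;4;3]
R(1,7)∈J1 [10;5;3]
C(3,9)∈J2 [10;5;4]
mobility = 27 − 10 − 4 = 13

M = 13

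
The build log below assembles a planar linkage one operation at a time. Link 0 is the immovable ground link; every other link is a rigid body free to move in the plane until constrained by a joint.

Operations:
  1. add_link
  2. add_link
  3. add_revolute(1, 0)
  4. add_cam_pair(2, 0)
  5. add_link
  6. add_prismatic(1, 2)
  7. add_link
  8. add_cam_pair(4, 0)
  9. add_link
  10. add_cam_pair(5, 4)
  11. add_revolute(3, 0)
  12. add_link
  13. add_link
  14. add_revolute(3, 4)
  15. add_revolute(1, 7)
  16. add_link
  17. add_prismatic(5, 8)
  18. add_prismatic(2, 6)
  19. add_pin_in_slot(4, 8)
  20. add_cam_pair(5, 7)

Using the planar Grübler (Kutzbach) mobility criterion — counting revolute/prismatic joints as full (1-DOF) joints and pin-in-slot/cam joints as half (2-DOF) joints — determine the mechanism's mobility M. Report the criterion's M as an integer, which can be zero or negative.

M = 5

link 0 = ground. State L|J1|J2 = 1|0|0
+link1  2|0|0
+link2  3|0|0
R(1,0) f=1→J1  3|1|0
C(2,0) f=2→J2  3|1|1
+link3  4|1|1
P(1,2) f=1→J1  4|2|1
+link4  5|2|1
C(4,0) f=2→J2  5|2|2
+link5  6|2|2
C(5,4) f=2→J2  6|2|3
R(3,0) f=1→J1  6|3|3
+link6  7|3|3
+link7  8|3|3
R(3,4) f=1→J1  8|4|3
R(1,7) f=1→J1  8|5|3
+link8  9|5|3
P(5,8) f=1→J1  9|6|3
P(2,6) f=1→J1  9|7|3
PS(4,8) f=2→J2  9|7|4
C(5,7) f=2→J2  9|7|5
M = 3(9−1)−2·7−5 = 24−14−5 = 5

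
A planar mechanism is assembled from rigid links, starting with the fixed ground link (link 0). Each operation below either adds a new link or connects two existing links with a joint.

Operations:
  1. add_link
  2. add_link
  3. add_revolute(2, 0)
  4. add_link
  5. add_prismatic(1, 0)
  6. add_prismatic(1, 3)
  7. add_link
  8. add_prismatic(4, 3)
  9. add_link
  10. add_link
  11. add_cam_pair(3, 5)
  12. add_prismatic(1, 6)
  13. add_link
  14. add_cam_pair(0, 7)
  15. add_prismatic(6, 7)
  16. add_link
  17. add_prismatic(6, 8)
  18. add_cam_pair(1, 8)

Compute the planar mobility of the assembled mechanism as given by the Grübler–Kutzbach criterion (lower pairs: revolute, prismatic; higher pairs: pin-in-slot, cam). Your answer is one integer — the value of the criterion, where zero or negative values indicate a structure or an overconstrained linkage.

M = 7

ground; <1,0,0>
#1 <2,0,0>
#2 <3,0,0>
R:2↔0 J1 <3,1,0>
#3 <4,1,0>
P:1↔0 J1 <4,2,0>
P:1↔3 J1 <4,3,0>
#4 <5,3,0>
P:4↔3 J1 <5,4,0>
#5 <6,4,0>
#6 <7,4,0>
C:3↔5 J2 <7,4,1>
P:1↔6 J1 <7,5,1>
#7 <8,5,1>
C:0↔7 J2 <8,5,2>
P:6↔7 J1 <8,6,2>
#8 <9,6,2>
P:6↔8 J1 <9,7,2>
C:1↔8 J2 <9,7,3>
3×8 − 2×7 − 1×3 = 7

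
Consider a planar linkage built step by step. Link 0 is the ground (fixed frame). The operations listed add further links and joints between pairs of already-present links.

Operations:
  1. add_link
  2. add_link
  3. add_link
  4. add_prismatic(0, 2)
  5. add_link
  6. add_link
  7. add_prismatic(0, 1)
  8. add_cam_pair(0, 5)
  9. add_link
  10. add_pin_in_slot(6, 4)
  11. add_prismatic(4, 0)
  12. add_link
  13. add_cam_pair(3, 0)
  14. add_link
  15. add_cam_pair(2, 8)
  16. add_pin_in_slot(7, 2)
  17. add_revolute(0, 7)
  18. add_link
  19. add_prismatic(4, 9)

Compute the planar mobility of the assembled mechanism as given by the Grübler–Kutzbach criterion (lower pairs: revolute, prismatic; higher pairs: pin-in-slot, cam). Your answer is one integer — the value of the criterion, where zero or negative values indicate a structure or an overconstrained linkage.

[1;0;0] (link 0 is ground)
L+ [2;0;0]
L+ [3;0;0]
L+ [4;0;0]
P(0,2)∈J1 [4;1;0]
L+ [5;1;0]
L+ [6;1;0]
P(0,1)∈J1 [6;2;0]
C(0,5)∈J2 [6;2;1]
L+ [7;2;1]
PS(6,4)∈J2 [7;2;2]
P(4,0)∈J1 [7;3;2]
L+ [8;3;2]
C(3,0)∈J2 [8;3;3]
L+ [9;3;3]
C(2,8)∈J2 [9;3;4]
PS(7,2)∈J2 [9;3;5]
R(0,7)∈J1 [9;4;5]
L+ [10;4;5]
P(4,9)∈J1 [10;5;5]
mobility = 27 − 10 − 5 = 12

M = 12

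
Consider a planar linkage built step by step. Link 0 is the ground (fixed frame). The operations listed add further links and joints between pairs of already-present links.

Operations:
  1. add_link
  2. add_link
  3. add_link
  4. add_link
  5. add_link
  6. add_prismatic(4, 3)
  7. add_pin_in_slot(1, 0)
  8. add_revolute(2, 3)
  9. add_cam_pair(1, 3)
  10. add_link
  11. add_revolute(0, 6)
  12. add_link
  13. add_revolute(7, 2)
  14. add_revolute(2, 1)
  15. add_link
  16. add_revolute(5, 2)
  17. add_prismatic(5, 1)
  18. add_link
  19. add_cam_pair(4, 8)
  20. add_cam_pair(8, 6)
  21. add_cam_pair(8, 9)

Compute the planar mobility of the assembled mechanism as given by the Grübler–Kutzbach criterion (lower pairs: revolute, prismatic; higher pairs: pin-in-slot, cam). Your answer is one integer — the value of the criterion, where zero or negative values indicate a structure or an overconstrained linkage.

M = 8

[1;0;0] (link 0 is ground)
L+ [2;0;0]
L+ [3;0;0]
L+ [4;0;0]
L+ [5;0;0]
L+ [6;0;0]
P(4,3)∈J1 [6;1;0]
PS(1,0)∈J2 [6;1;1]
R(2,3)∈J1 [6;2;1]
C(1,3)∈J2 [6;2;2]
L+ [7;2;2]
R(0,6)∈J1 [7;3;2]
L+ [8;3;2]
R(7,2)∈J1 [8;4;2]
R(2,1)∈J1 [8;5;2]
L+ [9;5;2]
R(5,2)∈J1 [9;6;2]
P(5,1)∈J1 [9;7;2]
L+ [10;7;2]
C(4,8)∈J2 [10;7;3]
C(8,6)∈J2 [10;7;4]
C(8,9)∈J2 [10;7;5]
mobility = 27 − 14 − 5 = 8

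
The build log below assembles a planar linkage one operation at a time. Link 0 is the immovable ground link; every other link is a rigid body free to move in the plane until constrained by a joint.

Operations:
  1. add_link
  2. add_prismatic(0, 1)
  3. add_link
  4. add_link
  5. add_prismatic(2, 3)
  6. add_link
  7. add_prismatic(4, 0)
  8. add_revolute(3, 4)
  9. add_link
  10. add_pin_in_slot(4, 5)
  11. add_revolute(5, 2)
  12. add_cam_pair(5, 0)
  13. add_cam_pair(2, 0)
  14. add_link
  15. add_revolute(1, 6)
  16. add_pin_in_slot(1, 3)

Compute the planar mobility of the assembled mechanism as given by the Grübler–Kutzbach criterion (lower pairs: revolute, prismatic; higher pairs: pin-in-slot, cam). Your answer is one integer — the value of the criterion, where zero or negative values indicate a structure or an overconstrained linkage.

link 0 = ground. State L|J1|J2 = 1|0|0
+link1  2|0|0
P(0,1) f=1→J1  2|1|0
+link2  3|1|0
+link3  4|1|0
P(2,3) f=1→J1  4|2|0
+link4  5|2|0
P(4,0) f=1→J1  5|3|0
R(3,4) f=1→J1  5|4|0
+link5  6|4|0
PS(4,5) f=2→J2  6|4|1
R(5,2) f=1→J1  6|5|1
C(5,0) f=2→J2  6|5|2
C(2,0) f=2→J2  6|5|3
+link6  7|5|3
R(1,6) f=1→J1  7|6|3
PS(1,3) f=2→J2  7|6|4
M = 3(7−1)−2·6−4 = 18−12−4 = 2

M = 2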